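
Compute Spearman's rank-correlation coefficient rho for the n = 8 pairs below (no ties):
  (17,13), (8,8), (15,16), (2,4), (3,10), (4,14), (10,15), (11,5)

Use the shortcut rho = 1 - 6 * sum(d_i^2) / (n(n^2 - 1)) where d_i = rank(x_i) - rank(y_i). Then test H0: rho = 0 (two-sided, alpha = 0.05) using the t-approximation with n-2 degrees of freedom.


Step 1: Rank x and y separately (midranks; no ties here).
rank(x): 17->8, 8->4, 15->7, 2->1, 3->2, 4->3, 10->5, 11->6
rank(y): 13->5, 8->3, 16->8, 4->1, 10->4, 14->6, 15->7, 5->2
Step 2: d_i = R_x(i) - R_y(i); compute d_i^2.
  (8-5)^2=9, (4-3)^2=1, (7-8)^2=1, (1-1)^2=0, (2-4)^2=4, (3-6)^2=9, (5-7)^2=4, (6-2)^2=16
sum(d^2) = 44.
Step 3: rho = 1 - 6*44 / (8*(8^2 - 1)) = 1 - 264/504 = 0.476190.
Step 4: Under H0, t = rho * sqrt((n-2)/(1-rho^2)) = 1.3265 ~ t(6).
Step 5: Two-sided p-value from the t-distribution with 6 df = 0.232936.
Step 6: alpha = 0.05. fail to reject H0.

rho = 0.4762, p = 0.232936, fail to reject H0 at alpha = 0.05.


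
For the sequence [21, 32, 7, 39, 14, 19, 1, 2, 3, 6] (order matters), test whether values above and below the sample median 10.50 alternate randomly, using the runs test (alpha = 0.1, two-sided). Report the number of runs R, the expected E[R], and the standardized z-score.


Step 1: Compute median = 10.50; label A = above, B = below.
Labels in order: AABAAABBBB  (n_A = 5, n_B = 5)
Step 2: Count runs R = 4.
Step 3: Under H0 (random ordering), E[R] = 2*n_A*n_B/(n_A+n_B) + 1 = 2*5*5/10 + 1 = 6.0000.
        Var[R] = 2*n_A*n_B*(2*n_A*n_B - n_A - n_B) / ((n_A+n_B)^2 * (n_A+n_B-1)) = 2000/900 = 2.2222.
        SD[R] = 1.4907.
Step 4: Continuity-corrected z = (R + 0.5 - E[R]) / SD[R] = (4 + 0.5 - 6.0000) / 1.4907 = -1.0062.
Step 5: Two-sided p-value via normal approximation = 2*(1 - Phi(|z|)) = 0.314305.
Step 6: alpha = 0.1. fail to reject H0.

R = 4, z = -1.0062, p = 0.314305, fail to reject H0.


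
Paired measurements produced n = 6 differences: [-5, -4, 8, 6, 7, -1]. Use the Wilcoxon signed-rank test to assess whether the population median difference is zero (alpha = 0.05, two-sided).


Step 1: Drop any zero differences (none here) and take |d_i|.
|d| = [5, 4, 8, 6, 7, 1]
Step 2: Midrank |d_i| (ties get averaged ranks).
ranks: |5|->3, |4|->2, |8|->6, |6|->4, |7|->5, |1|->1
Step 3: Attach original signs; sum ranks with positive sign and with negative sign.
W+ = 6 + 4 + 5 = 15
W- = 3 + 2 + 1 = 6
(Check: W+ + W- = 21 should equal n(n+1)/2 = 21.)
Step 4: Test statistic W = min(W+, W-) = 6.
Step 5: No ties, so the exact null distribution over the 2^6 = 64 sign assignments gives the two-sided p-value = 0.437500.
Step 6: alpha = 0.05. fail to reject H0.

W+ = 15, W- = 6, W = min = 6, p = 0.437500, fail to reject H0.


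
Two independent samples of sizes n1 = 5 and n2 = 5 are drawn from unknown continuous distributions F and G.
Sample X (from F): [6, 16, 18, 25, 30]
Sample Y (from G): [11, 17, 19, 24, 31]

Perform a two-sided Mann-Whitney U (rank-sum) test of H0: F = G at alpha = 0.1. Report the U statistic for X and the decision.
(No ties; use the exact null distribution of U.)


Step 1: Combine and sort all 10 observations; assign midranks.
sorted (value, group): (6,X), (11,Y), (16,X), (17,Y), (18,X), (19,Y), (24,Y), (25,X), (30,X), (31,Y)
ranks: 6->1, 11->2, 16->3, 17->4, 18->5, 19->6, 24->7, 25->8, 30->9, 31->10
Step 2: Rank sum for X: R1 = 1 + 3 + 5 + 8 + 9 = 26.
Step 3: U_X = R1 - n1(n1+1)/2 = 26 - 5*6/2 = 26 - 15 = 11.
       U_Y = n1*n2 - U_X = 25 - 11 = 14.
Step 4: No ties, so the exact null distribution of U (based on enumerating the C(10,5) = 252 equally likely rank assignments) gives the two-sided p-value.
Step 5: p-value = 0.841270; compare to alpha = 0.1. fail to reject H0.

U_X = 11, p = 0.841270, fail to reject H0 at alpha = 0.1.


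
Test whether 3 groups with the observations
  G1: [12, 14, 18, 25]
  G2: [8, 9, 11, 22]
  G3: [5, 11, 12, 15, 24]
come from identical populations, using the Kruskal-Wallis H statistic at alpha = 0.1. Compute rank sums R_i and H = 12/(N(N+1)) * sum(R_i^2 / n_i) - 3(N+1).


Step 1: Combine all N = 13 observations and assign midranks.
sorted (value, group, rank): (5,G3,1), (8,G2,2), (9,G2,3), (11,G2,4.5), (11,G3,4.5), (12,G1,6.5), (12,G3,6.5), (14,G1,8), (15,G3,9), (18,G1,10), (22,G2,11), (24,G3,12), (25,G1,13)
Step 2: Sum ranks within each group.
R_1 = 37.5 (n_1 = 4)
R_2 = 20.5 (n_2 = 4)
R_3 = 33 (n_3 = 5)
Step 3: H = 12/(N(N+1)) * sum(R_i^2/n_i) - 3(N+1)
     = 12/(13*14) * (37.5^2/4 + 20.5^2/4 + 33^2/5) - 3*14
     = 0.065934 * 674.425 - 42
     = 2.467582.
Step 4: Ties present; correction factor C = 1 - 12/(13^3 - 13) = 0.994505. Corrected H = 2.467582 / 0.994505 = 2.481215.
Step 5: Under H0, H ~ chi^2(2); p-value = 0.289208.
Step 6: alpha = 0.1. fail to reject H0.

H = 2.4812, df = 2, p = 0.289208, fail to reject H0.


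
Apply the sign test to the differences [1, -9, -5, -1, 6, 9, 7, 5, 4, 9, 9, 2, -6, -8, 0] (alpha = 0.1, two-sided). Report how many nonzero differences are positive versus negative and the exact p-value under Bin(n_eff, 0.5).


Step 1: Discard zero differences. Original n = 15; n_eff = number of nonzero differences = 14.
Nonzero differences (with sign): +1, -9, -5, -1, +6, +9, +7, +5, +4, +9, +9, +2, -6, -8
Step 2: Count signs: positive = 9, negative = 5.
Step 3: Under H0: P(positive) = 0.5, so the number of positives S ~ Bin(14, 0.5).
Step 4: Two-sided exact p-value = sum of Bin(14,0.5) probabilities at or below the observed probability = 0.423950.
Step 5: alpha = 0.1. fail to reject H0.

n_eff = 14, pos = 9, neg = 5, p = 0.423950, fail to reject H0.


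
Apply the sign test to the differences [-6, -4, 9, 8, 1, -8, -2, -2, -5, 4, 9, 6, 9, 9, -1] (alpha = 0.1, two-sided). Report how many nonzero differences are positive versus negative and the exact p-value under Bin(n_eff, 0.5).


Step 1: Discard zero differences. Original n = 15; n_eff = number of nonzero differences = 15.
Nonzero differences (with sign): -6, -4, +9, +8, +1, -8, -2, -2, -5, +4, +9, +6, +9, +9, -1
Step 2: Count signs: positive = 8, negative = 7.
Step 3: Under H0: P(positive) = 0.5, so the number of positives S ~ Bin(15, 0.5).
Step 4: Two-sided exact p-value = sum of Bin(15,0.5) probabilities at or below the observed probability = 1.000000.
Step 5: alpha = 0.1. fail to reject H0.

n_eff = 15, pos = 8, neg = 7, p = 1.000000, fail to reject H0.


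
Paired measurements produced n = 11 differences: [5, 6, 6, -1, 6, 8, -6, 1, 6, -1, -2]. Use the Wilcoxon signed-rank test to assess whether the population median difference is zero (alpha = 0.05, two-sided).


Step 1: Drop any zero differences (none here) and take |d_i|.
|d| = [5, 6, 6, 1, 6, 8, 6, 1, 6, 1, 2]
Step 2: Midrank |d_i| (ties get averaged ranks).
ranks: |5|->5, |6|->8, |6|->8, |1|->2, |6|->8, |8|->11, |6|->8, |1|->2, |6|->8, |1|->2, |2|->4
Step 3: Attach original signs; sum ranks with positive sign and with negative sign.
W+ = 5 + 8 + 8 + 8 + 11 + 2 + 8 = 50
W- = 2 + 8 + 2 + 4 = 16
(Check: W+ + W- = 66 should equal n(n+1)/2 = 66.)
Step 4: Test statistic W = min(W+, W-) = 16.
Step 5: Ties in |d|, so use the tie-corrected normal approximation.
        E[W] = n(n+1)/4 = 11*12/4 = 33.
        Tie groups: |d|=1 (t=3), |d|=6 (t=5); sum(t^3 - t) = 144.
        Var[W] = n(n+1)(2n+1)/24 - sum(t^3-t)/48 = 3036/24 - 144/48 = 123.5.
        z = (W - E[W]) / sqrt(Var[W]) = (16 - 33) / 11.1131 = -1.5297.
        Two-sided p = 2*Phi(z) = 0.126083.
Step 6: alpha = 0.05. fail to reject H0.

W+ = 50, W- = 16, W = min = 16, p = 0.126083, fail to reject H0.


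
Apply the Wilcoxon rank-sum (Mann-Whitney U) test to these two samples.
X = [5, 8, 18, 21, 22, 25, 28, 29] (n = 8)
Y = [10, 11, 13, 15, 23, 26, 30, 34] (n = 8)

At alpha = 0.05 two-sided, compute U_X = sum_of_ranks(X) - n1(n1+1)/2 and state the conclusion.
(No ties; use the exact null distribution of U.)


Step 1: Combine and sort all 16 observations; assign midranks.
sorted (value, group): (5,X), (8,X), (10,Y), (11,Y), (13,Y), (15,Y), (18,X), (21,X), (22,X), (23,Y), (25,X), (26,Y), (28,X), (29,X), (30,Y), (34,Y)
ranks: 5->1, 8->2, 10->3, 11->4, 13->5, 15->6, 18->7, 21->8, 22->9, 23->10, 25->11, 26->12, 28->13, 29->14, 30->15, 34->16
Step 2: Rank sum for X: R1 = 1 + 2 + 7 + 8 + 9 + 11 + 13 + 14 = 65.
Step 3: U_X = R1 - n1(n1+1)/2 = 65 - 8*9/2 = 65 - 36 = 29.
       U_Y = n1*n2 - U_X = 64 - 29 = 35.
Step 4: No ties, so the exact null distribution of U (based on enumerating the C(16,8) = 12870 equally likely rank assignments) gives the two-sided p-value.
Step 5: p-value = 0.798446; compare to alpha = 0.05. fail to reject H0.

U_X = 29, p = 0.798446, fail to reject H0 at alpha = 0.05.


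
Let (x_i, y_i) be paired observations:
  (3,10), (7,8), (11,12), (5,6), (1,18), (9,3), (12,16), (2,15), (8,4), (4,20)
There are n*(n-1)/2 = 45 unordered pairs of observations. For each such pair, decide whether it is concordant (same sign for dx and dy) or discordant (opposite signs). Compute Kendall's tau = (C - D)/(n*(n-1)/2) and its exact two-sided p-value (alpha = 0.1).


Step 1: Enumerate the 45 unordered pairs (i,j) with i<j and classify each by sign(x_j-x_i) * sign(y_j-y_i).
  (1,2):dx=+4,dy=-2->D; (1,3):dx=+8,dy=+2->C; (1,4):dx=+2,dy=-4->D; (1,5):dx=-2,dy=+8->D
  (1,6):dx=+6,dy=-7->D; (1,7):dx=+9,dy=+6->C; (1,8):dx=-1,dy=+5->D; (1,9):dx=+5,dy=-6->D
  (1,10):dx=+1,dy=+10->C; (2,3):dx=+4,dy=+4->C; (2,4):dx=-2,dy=-2->C; (2,5):dx=-6,dy=+10->D
  (2,6):dx=+2,dy=-5->D; (2,7):dx=+5,dy=+8->C; (2,8):dx=-5,dy=+7->D; (2,9):dx=+1,dy=-4->D
  (2,10):dx=-3,dy=+12->D; (3,4):dx=-6,dy=-6->C; (3,5):dx=-10,dy=+6->D; (3,6):dx=-2,dy=-9->C
  (3,7):dx=+1,dy=+4->C; (3,8):dx=-9,dy=+3->D; (3,9):dx=-3,dy=-8->C; (3,10):dx=-7,dy=+8->D
  (4,5):dx=-4,dy=+12->D; (4,6):dx=+4,dy=-3->D; (4,7):dx=+7,dy=+10->C; (4,8):dx=-3,dy=+9->D
  (4,9):dx=+3,dy=-2->D; (4,10):dx=-1,dy=+14->D; (5,6):dx=+8,dy=-15->D; (5,7):dx=+11,dy=-2->D
  (5,8):dx=+1,dy=-3->D; (5,9):dx=+7,dy=-14->D; (5,10):dx=+3,dy=+2->C; (6,7):dx=+3,dy=+13->C
  (6,8):dx=-7,dy=+12->D; (6,9):dx=-1,dy=+1->D; (6,10):dx=-5,dy=+17->D; (7,8):dx=-10,dy=-1->C
  (7,9):dx=-4,dy=-12->C; (7,10):dx=-8,dy=+4->D; (8,9):dx=+6,dy=-11->D; (8,10):dx=+2,dy=+5->C
  (9,10):dx=-4,dy=+16->D
Step 2: C = 16, D = 29, total pairs = 45.
Step 3: tau = (C - D)/(n(n-1)/2) = (16 - 29)/45 = -0.288889.
Step 4: Exact two-sided p-value (enumerate n! = 3628800 permutations of y under H0): p = 0.291248.
Step 5: alpha = 0.1. fail to reject H0.

tau_b = -0.2889 (C=16, D=29), p = 0.291248, fail to reject H0.


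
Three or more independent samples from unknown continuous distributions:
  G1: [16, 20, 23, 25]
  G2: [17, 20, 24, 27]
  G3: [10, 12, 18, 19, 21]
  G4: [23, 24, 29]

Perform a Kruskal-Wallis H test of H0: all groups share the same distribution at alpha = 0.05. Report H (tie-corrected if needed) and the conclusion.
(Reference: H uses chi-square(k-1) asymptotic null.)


Step 1: Combine all N = 16 observations and assign midranks.
sorted (value, group, rank): (10,G3,1), (12,G3,2), (16,G1,3), (17,G2,4), (18,G3,5), (19,G3,6), (20,G1,7.5), (20,G2,7.5), (21,G3,9), (23,G1,10.5), (23,G4,10.5), (24,G2,12.5), (24,G4,12.5), (25,G1,14), (27,G2,15), (29,G4,16)
Step 2: Sum ranks within each group.
R_1 = 35 (n_1 = 4)
R_2 = 39 (n_2 = 4)
R_3 = 23 (n_3 = 5)
R_4 = 39 (n_4 = 3)
Step 3: H = 12/(N(N+1)) * sum(R_i^2/n_i) - 3(N+1)
     = 12/(16*17) * (35^2/4 + 39^2/4 + 23^2/5 + 39^2/3) - 3*17
     = 0.044118 * 1299.3 - 51
     = 6.322059.
Step 4: Ties present; correction factor C = 1 - 18/(16^3 - 16) = 0.995588. Corrected H = 6.322059 / 0.995588 = 6.350074.
Step 5: Under H0, H ~ chi^2(3); p-value = 0.095766.
Step 6: alpha = 0.05. fail to reject H0.

H = 6.3501, df = 3, p = 0.095766, fail to reject H0.


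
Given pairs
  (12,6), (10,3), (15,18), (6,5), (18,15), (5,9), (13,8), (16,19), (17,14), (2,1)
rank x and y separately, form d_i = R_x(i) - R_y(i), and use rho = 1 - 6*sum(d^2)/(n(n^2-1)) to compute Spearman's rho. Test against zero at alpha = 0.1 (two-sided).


Step 1: Rank x and y separately (midranks; no ties here).
rank(x): 12->5, 10->4, 15->7, 6->3, 18->10, 5->2, 13->6, 16->8, 17->9, 2->1
rank(y): 6->4, 3->2, 18->9, 5->3, 15->8, 9->6, 8->5, 19->10, 14->7, 1->1
Step 2: d_i = R_x(i) - R_y(i); compute d_i^2.
  (5-4)^2=1, (4-2)^2=4, (7-9)^2=4, (3-3)^2=0, (10-8)^2=4, (2-6)^2=16, (6-5)^2=1, (8-10)^2=4, (9-7)^2=4, (1-1)^2=0
sum(d^2) = 38.
Step 3: rho = 1 - 6*38 / (10*(10^2 - 1)) = 1 - 228/990 = 0.769697.
Step 4: Under H0, t = rho * sqrt((n-2)/(1-rho^2)) = 3.4101 ~ t(8).
Step 5: Two-sided p-value from the t-distribution with 8 df = 0.009222.
Step 6: alpha = 0.1. reject H0.

rho = 0.7697, p = 0.009222, reject H0 at alpha = 0.1.


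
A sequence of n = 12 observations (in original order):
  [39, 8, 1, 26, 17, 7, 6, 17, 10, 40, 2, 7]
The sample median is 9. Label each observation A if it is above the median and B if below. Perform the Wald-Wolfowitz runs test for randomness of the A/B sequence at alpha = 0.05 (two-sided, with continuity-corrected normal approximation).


Step 1: Compute median = 9; label A = above, B = below.
Labels in order: ABBAABBAAABB  (n_A = 6, n_B = 6)
Step 2: Count runs R = 6.
Step 3: Under H0 (random ordering), E[R] = 2*n_A*n_B/(n_A+n_B) + 1 = 2*6*6/12 + 1 = 7.0000.
        Var[R] = 2*n_A*n_B*(2*n_A*n_B - n_A - n_B) / ((n_A+n_B)^2 * (n_A+n_B-1)) = 4320/1584 = 2.7273.
        SD[R] = 1.6514.
Step 4: Continuity-corrected z = (R + 0.5 - E[R]) / SD[R] = (6 + 0.5 - 7.0000) / 1.6514 = -0.3028.
Step 5: Two-sided p-value via normal approximation = 2*(1 - Phi(|z|)) = 0.762069.
Step 6: alpha = 0.05. fail to reject H0.

R = 6, z = -0.3028, p = 0.762069, fail to reject H0.


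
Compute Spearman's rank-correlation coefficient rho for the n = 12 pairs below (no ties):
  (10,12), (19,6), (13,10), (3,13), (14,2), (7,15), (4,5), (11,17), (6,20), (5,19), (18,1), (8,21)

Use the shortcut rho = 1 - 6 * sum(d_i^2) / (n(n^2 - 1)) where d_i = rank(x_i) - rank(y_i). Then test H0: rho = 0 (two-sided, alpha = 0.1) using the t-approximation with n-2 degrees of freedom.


Step 1: Rank x and y separately (midranks; no ties here).
rank(x): 10->7, 19->12, 13->9, 3->1, 14->10, 7->5, 4->2, 11->8, 6->4, 5->3, 18->11, 8->6
rank(y): 12->6, 6->4, 10->5, 13->7, 2->2, 15->8, 5->3, 17->9, 20->11, 19->10, 1->1, 21->12
Step 2: d_i = R_x(i) - R_y(i); compute d_i^2.
  (7-6)^2=1, (12-4)^2=64, (9-5)^2=16, (1-7)^2=36, (10-2)^2=64, (5-8)^2=9, (2-3)^2=1, (8-9)^2=1, (4-11)^2=49, (3-10)^2=49, (11-1)^2=100, (6-12)^2=36
sum(d^2) = 426.
Step 3: rho = 1 - 6*426 / (12*(12^2 - 1)) = 1 - 2556/1716 = -0.489510.
Step 4: Under H0, t = rho * sqrt((n-2)/(1-rho^2)) = -1.7752 ~ t(10).
Step 5: Two-sided p-value from the t-distribution with 10 df = 0.106252.
Step 6: alpha = 0.1. fail to reject H0.

rho = -0.4895, p = 0.106252, fail to reject H0 at alpha = 0.1.


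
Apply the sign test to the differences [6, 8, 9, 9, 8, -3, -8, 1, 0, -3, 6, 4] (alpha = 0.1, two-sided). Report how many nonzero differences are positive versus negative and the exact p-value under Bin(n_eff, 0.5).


Step 1: Discard zero differences. Original n = 12; n_eff = number of nonzero differences = 11.
Nonzero differences (with sign): +6, +8, +9, +9, +8, -3, -8, +1, -3, +6, +4
Step 2: Count signs: positive = 8, negative = 3.
Step 3: Under H0: P(positive) = 0.5, so the number of positives S ~ Bin(11, 0.5).
Step 4: Two-sided exact p-value = sum of Bin(11,0.5) probabilities at or below the observed probability = 0.226562.
Step 5: alpha = 0.1. fail to reject H0.

n_eff = 11, pos = 8, neg = 3, p = 0.226562, fail to reject H0.


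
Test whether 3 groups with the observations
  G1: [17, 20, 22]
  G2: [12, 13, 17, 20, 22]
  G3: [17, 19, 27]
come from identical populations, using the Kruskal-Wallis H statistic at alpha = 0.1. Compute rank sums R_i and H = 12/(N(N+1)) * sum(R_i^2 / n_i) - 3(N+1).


Step 1: Combine all N = 11 observations and assign midranks.
sorted (value, group, rank): (12,G2,1), (13,G2,2), (17,G1,4), (17,G2,4), (17,G3,4), (19,G3,6), (20,G1,7.5), (20,G2,7.5), (22,G1,9.5), (22,G2,9.5), (27,G3,11)
Step 2: Sum ranks within each group.
R_1 = 21 (n_1 = 3)
R_2 = 24 (n_2 = 5)
R_3 = 21 (n_3 = 3)
Step 3: H = 12/(N(N+1)) * sum(R_i^2/n_i) - 3(N+1)
     = 12/(11*12) * (21^2/3 + 24^2/5 + 21^2/3) - 3*12
     = 0.090909 * 409.2 - 36
     = 1.200000.
Step 4: Ties present; correction factor C = 1 - 36/(11^3 - 11) = 0.972727. Corrected H = 1.200000 / 0.972727 = 1.233645.
Step 5: Under H0, H ~ chi^2(2); p-value = 0.539657.
Step 6: alpha = 0.1. fail to reject H0.

H = 1.2336, df = 2, p = 0.539657, fail to reject H0.


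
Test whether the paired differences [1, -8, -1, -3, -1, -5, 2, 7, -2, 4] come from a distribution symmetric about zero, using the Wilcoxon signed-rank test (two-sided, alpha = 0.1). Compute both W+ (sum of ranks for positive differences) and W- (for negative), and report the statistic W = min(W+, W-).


Step 1: Drop any zero differences (none here) and take |d_i|.
|d| = [1, 8, 1, 3, 1, 5, 2, 7, 2, 4]
Step 2: Midrank |d_i| (ties get averaged ranks).
ranks: |1|->2, |8|->10, |1|->2, |3|->6, |1|->2, |5|->8, |2|->4.5, |7|->9, |2|->4.5, |4|->7
Step 3: Attach original signs; sum ranks with positive sign and with negative sign.
W+ = 2 + 4.5 + 9 + 7 = 22.5
W- = 10 + 2 + 6 + 2 + 8 + 4.5 = 32.5
(Check: W+ + W- = 55 should equal n(n+1)/2 = 55.)
Step 4: Test statistic W = min(W+, W-) = 22.5.
Step 5: Ties in |d|, so use the tie-corrected normal approximation.
        E[W] = n(n+1)/4 = 10*11/4 = 27.5.
        Tie groups: |d|=1 (t=3), |d|=2 (t=2); sum(t^3 - t) = 30.
        Var[W] = n(n+1)(2n+1)/24 - sum(t^3-t)/48 = 2310/24 - 30/48 = 95.625.
        z = (W - E[W]) / sqrt(Var[W]) = (22.5 - 27.5) / 9.7788 = -0.5113.
        Two-sided p = 2*Phi(z) = 0.609134.
Step 6: alpha = 0.1. fail to reject H0.

W+ = 22.5, W- = 32.5, W = min = 22.5, p = 0.609134, fail to reject H0.


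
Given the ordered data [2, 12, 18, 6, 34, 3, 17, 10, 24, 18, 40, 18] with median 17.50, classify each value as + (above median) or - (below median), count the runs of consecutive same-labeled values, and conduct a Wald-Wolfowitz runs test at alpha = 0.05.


Step 1: Compute median = 17.50; label A = above, B = below.
Labels in order: BBABABBBAAAA  (n_A = 6, n_B = 6)
Step 2: Count runs R = 6.
Step 3: Under H0 (random ordering), E[R] = 2*n_A*n_B/(n_A+n_B) + 1 = 2*6*6/12 + 1 = 7.0000.
        Var[R] = 2*n_A*n_B*(2*n_A*n_B - n_A - n_B) / ((n_A+n_B)^2 * (n_A+n_B-1)) = 4320/1584 = 2.7273.
        SD[R] = 1.6514.
Step 4: Continuity-corrected z = (R + 0.5 - E[R]) / SD[R] = (6 + 0.5 - 7.0000) / 1.6514 = -0.3028.
Step 5: Two-sided p-value via normal approximation = 2*(1 - Phi(|z|)) = 0.762069.
Step 6: alpha = 0.05. fail to reject H0.

R = 6, z = -0.3028, p = 0.762069, fail to reject H0.


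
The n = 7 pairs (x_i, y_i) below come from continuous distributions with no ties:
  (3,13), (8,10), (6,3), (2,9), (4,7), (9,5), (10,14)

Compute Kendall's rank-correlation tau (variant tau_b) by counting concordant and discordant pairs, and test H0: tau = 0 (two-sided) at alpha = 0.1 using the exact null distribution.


Step 1: Enumerate the 21 unordered pairs (i,j) with i<j and classify each by sign(x_j-x_i) * sign(y_j-y_i).
  (1,2):dx=+5,dy=-3->D; (1,3):dx=+3,dy=-10->D; (1,4):dx=-1,dy=-4->C; (1,5):dx=+1,dy=-6->D
  (1,6):dx=+6,dy=-8->D; (1,7):dx=+7,dy=+1->C; (2,3):dx=-2,dy=-7->C; (2,4):dx=-6,dy=-1->C
  (2,5):dx=-4,dy=-3->C; (2,6):dx=+1,dy=-5->D; (2,7):dx=+2,dy=+4->C; (3,4):dx=-4,dy=+6->D
  (3,5):dx=-2,dy=+4->D; (3,6):dx=+3,dy=+2->C; (3,7):dx=+4,dy=+11->C; (4,5):dx=+2,dy=-2->D
  (4,6):dx=+7,dy=-4->D; (4,7):dx=+8,dy=+5->C; (5,6):dx=+5,dy=-2->D; (5,7):dx=+6,dy=+7->C
  (6,7):dx=+1,dy=+9->C
Step 2: C = 11, D = 10, total pairs = 21.
Step 3: tau = (C - D)/(n(n-1)/2) = (11 - 10)/21 = 0.047619.
Step 4: Exact two-sided p-value (enumerate n! = 5040 permutations of y under H0): p = 1.000000.
Step 5: alpha = 0.1. fail to reject H0.

tau_b = 0.0476 (C=11, D=10), p = 1.000000, fail to reject H0.


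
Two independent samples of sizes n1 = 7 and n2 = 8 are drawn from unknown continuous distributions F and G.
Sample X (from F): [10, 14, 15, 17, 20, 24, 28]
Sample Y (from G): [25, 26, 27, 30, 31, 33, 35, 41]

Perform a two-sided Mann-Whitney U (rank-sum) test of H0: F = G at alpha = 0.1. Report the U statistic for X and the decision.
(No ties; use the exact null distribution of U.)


Step 1: Combine and sort all 15 observations; assign midranks.
sorted (value, group): (10,X), (14,X), (15,X), (17,X), (20,X), (24,X), (25,Y), (26,Y), (27,Y), (28,X), (30,Y), (31,Y), (33,Y), (35,Y), (41,Y)
ranks: 10->1, 14->2, 15->3, 17->4, 20->5, 24->6, 25->7, 26->8, 27->9, 28->10, 30->11, 31->12, 33->13, 35->14, 41->15
Step 2: Rank sum for X: R1 = 1 + 2 + 3 + 4 + 5 + 6 + 10 = 31.
Step 3: U_X = R1 - n1(n1+1)/2 = 31 - 7*8/2 = 31 - 28 = 3.
       U_Y = n1*n2 - U_X = 56 - 3 = 53.
Step 4: No ties, so the exact null distribution of U (based on enumerating the C(15,7) = 6435 equally likely rank assignments) gives the two-sided p-value.
Step 5: p-value = 0.002176; compare to alpha = 0.1. reject H0.

U_X = 3, p = 0.002176, reject H0 at alpha = 0.1.


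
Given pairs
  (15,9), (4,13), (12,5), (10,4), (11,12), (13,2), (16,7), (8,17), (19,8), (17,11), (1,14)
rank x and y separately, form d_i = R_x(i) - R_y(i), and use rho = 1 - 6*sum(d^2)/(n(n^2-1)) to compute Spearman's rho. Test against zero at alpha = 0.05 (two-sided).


Step 1: Rank x and y separately (midranks; no ties here).
rank(x): 15->8, 4->2, 12->6, 10->4, 11->5, 13->7, 16->9, 8->3, 19->11, 17->10, 1->1
rank(y): 9->6, 13->9, 5->3, 4->2, 12->8, 2->1, 7->4, 17->11, 8->5, 11->7, 14->10
Step 2: d_i = R_x(i) - R_y(i); compute d_i^2.
  (8-6)^2=4, (2-9)^2=49, (6-3)^2=9, (4-2)^2=4, (5-8)^2=9, (7-1)^2=36, (9-4)^2=25, (3-11)^2=64, (11-5)^2=36, (10-7)^2=9, (1-10)^2=81
sum(d^2) = 326.
Step 3: rho = 1 - 6*326 / (11*(11^2 - 1)) = 1 - 1956/1320 = -0.481818.
Step 4: Under H0, t = rho * sqrt((n-2)/(1-rho^2)) = -1.6496 ~ t(9).
Step 5: Two-sided p-value from the t-distribution with 9 df = 0.133434.
Step 6: alpha = 0.05. fail to reject H0.

rho = -0.4818, p = 0.133434, fail to reject H0 at alpha = 0.05.


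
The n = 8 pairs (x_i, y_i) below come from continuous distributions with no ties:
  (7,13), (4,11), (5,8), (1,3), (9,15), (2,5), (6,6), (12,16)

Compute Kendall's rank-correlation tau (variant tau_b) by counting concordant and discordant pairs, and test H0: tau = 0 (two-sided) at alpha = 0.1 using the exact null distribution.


Step 1: Enumerate the 28 unordered pairs (i,j) with i<j and classify each by sign(x_j-x_i) * sign(y_j-y_i).
  (1,2):dx=-3,dy=-2->C; (1,3):dx=-2,dy=-5->C; (1,4):dx=-6,dy=-10->C; (1,5):dx=+2,dy=+2->C
  (1,6):dx=-5,dy=-8->C; (1,7):dx=-1,dy=-7->C; (1,8):dx=+5,dy=+3->C; (2,3):dx=+1,dy=-3->D
  (2,4):dx=-3,dy=-8->C; (2,5):dx=+5,dy=+4->C; (2,6):dx=-2,dy=-6->C; (2,7):dx=+2,dy=-5->D
  (2,8):dx=+8,dy=+5->C; (3,4):dx=-4,dy=-5->C; (3,5):dx=+4,dy=+7->C; (3,6):dx=-3,dy=-3->C
  (3,7):dx=+1,dy=-2->D; (3,8):dx=+7,dy=+8->C; (4,5):dx=+8,dy=+12->C; (4,6):dx=+1,dy=+2->C
  (4,7):dx=+5,dy=+3->C; (4,8):dx=+11,dy=+13->C; (5,6):dx=-7,dy=-10->C; (5,7):dx=-3,dy=-9->C
  (5,8):dx=+3,dy=+1->C; (6,7):dx=+4,dy=+1->C; (6,8):dx=+10,dy=+11->C; (7,8):dx=+6,dy=+10->C
Step 2: C = 25, D = 3, total pairs = 28.
Step 3: tau = (C - D)/(n(n-1)/2) = (25 - 3)/28 = 0.785714.
Step 4: Exact two-sided p-value (enumerate n! = 40320 permutations of y under H0): p = 0.005506.
Step 5: alpha = 0.1. reject H0.

tau_b = 0.7857 (C=25, D=3), p = 0.005506, reject H0.


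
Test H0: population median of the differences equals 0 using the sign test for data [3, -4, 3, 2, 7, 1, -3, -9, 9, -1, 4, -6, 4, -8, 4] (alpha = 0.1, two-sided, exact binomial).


Step 1: Discard zero differences. Original n = 15; n_eff = number of nonzero differences = 15.
Nonzero differences (with sign): +3, -4, +3, +2, +7, +1, -3, -9, +9, -1, +4, -6, +4, -8, +4
Step 2: Count signs: positive = 9, negative = 6.
Step 3: Under H0: P(positive) = 0.5, so the number of positives S ~ Bin(15, 0.5).
Step 4: Two-sided exact p-value = sum of Bin(15,0.5) probabilities at or below the observed probability = 0.607239.
Step 5: alpha = 0.1. fail to reject H0.

n_eff = 15, pos = 9, neg = 6, p = 0.607239, fail to reject H0.


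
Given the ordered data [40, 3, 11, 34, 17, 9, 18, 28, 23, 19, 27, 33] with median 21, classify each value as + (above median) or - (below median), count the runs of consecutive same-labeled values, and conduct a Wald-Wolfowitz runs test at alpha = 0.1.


Step 1: Compute median = 21; label A = above, B = below.
Labels in order: ABBABBBAABAA  (n_A = 6, n_B = 6)
Step 2: Count runs R = 7.
Step 3: Under H0 (random ordering), E[R] = 2*n_A*n_B/(n_A+n_B) + 1 = 2*6*6/12 + 1 = 7.0000.
        Var[R] = 2*n_A*n_B*(2*n_A*n_B - n_A - n_B) / ((n_A+n_B)^2 * (n_A+n_B-1)) = 4320/1584 = 2.7273.
        SD[R] = 1.6514.
Step 4: R = E[R], so z = 0 with no continuity correction.
Step 5: Two-sided p-value via normal approximation = 2*(1 - Phi(|z|)) = 1.000000.
Step 6: alpha = 0.1. fail to reject H0.

R = 7, z = 0.0000, p = 1.000000, fail to reject H0.


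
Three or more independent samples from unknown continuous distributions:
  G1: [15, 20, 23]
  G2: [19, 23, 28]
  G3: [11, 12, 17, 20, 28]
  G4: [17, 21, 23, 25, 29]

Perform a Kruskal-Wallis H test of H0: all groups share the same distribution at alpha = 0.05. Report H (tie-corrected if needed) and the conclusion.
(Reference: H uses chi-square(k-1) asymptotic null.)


Step 1: Combine all N = 16 observations and assign midranks.
sorted (value, group, rank): (11,G3,1), (12,G3,2), (15,G1,3), (17,G3,4.5), (17,G4,4.5), (19,G2,6), (20,G1,7.5), (20,G3,7.5), (21,G4,9), (23,G1,11), (23,G2,11), (23,G4,11), (25,G4,13), (28,G2,14.5), (28,G3,14.5), (29,G4,16)
Step 2: Sum ranks within each group.
R_1 = 21.5 (n_1 = 3)
R_2 = 31.5 (n_2 = 3)
R_3 = 29.5 (n_3 = 5)
R_4 = 53.5 (n_4 = 5)
Step 3: H = 12/(N(N+1)) * sum(R_i^2/n_i) - 3(N+1)
     = 12/(16*17) * (21.5^2/3 + 31.5^2/3 + 29.5^2/5 + 53.5^2/5) - 3*17
     = 0.044118 * 1231.33 - 51
     = 3.323529.
Step 4: Ties present; correction factor C = 1 - 42/(16^3 - 16) = 0.989706. Corrected H = 3.323529 / 0.989706 = 3.358098.
Step 5: Under H0, H ~ chi^2(3); p-value = 0.339638.
Step 6: alpha = 0.05. fail to reject H0.

H = 3.3581, df = 3, p = 0.339638, fail to reject H0.


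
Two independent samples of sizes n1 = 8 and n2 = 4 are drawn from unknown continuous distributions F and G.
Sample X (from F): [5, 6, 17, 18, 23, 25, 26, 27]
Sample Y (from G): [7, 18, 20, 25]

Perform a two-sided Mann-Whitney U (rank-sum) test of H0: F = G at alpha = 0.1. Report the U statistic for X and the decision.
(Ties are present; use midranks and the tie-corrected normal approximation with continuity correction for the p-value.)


Step 1: Combine and sort all 12 observations; assign midranks.
sorted (value, group): (5,X), (6,X), (7,Y), (17,X), (18,X), (18,Y), (20,Y), (23,X), (25,X), (25,Y), (26,X), (27,X)
ranks: 5->1, 6->2, 7->3, 17->4, 18->5.5, 18->5.5, 20->7, 23->8, 25->9.5, 25->9.5, 26->11, 27->12
Step 2: Rank sum for X: R1 = 1 + 2 + 4 + 5.5 + 8 + 9.5 + 11 + 12 = 53.
Step 3: U_X = R1 - n1(n1+1)/2 = 53 - 8*9/2 = 53 - 36 = 17.
       U_Y = n1*n2 - U_X = 32 - 17 = 15.
Step 4: Ties are present, so use the tie-corrected normal approximation (with continuity correction) for the p-value.
Step 5: p-value = 0.932087; compare to alpha = 0.1. fail to reject H0.

U_X = 17, p = 0.932087, fail to reject H0 at alpha = 0.1.


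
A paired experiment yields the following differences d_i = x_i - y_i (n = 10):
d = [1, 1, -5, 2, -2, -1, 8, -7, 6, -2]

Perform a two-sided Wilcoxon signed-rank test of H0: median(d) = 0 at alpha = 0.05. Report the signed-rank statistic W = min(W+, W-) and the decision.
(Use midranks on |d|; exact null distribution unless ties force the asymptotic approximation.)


Step 1: Drop any zero differences (none here) and take |d_i|.
|d| = [1, 1, 5, 2, 2, 1, 8, 7, 6, 2]
Step 2: Midrank |d_i| (ties get averaged ranks).
ranks: |1|->2, |1|->2, |5|->7, |2|->5, |2|->5, |1|->2, |8|->10, |7|->9, |6|->8, |2|->5
Step 3: Attach original signs; sum ranks with positive sign and with negative sign.
W+ = 2 + 2 + 5 + 10 + 8 = 27
W- = 7 + 5 + 2 + 9 + 5 = 28
(Check: W+ + W- = 55 should equal n(n+1)/2 = 55.)
Step 4: Test statistic W = min(W+, W-) = 27.
Step 5: Ties in |d|, so use the tie-corrected normal approximation.
        E[W] = n(n+1)/4 = 10*11/4 = 27.5.
        Tie groups: |d|=1 (t=3), |d|=2 (t=3); sum(t^3 - t) = 48.
        Var[W] = n(n+1)(2n+1)/24 - sum(t^3-t)/48 = 2310/24 - 48/48 = 95.25.
        z = (W - E[W]) / sqrt(Var[W]) = (27 - 27.5) / 9.7596 = -0.0512.
        Two-sided p = 2*Phi(z) = 0.959141.
Step 6: alpha = 0.05. fail to reject H0.

W+ = 27, W- = 28, W = min = 27, p = 0.959141, fail to reject H0.


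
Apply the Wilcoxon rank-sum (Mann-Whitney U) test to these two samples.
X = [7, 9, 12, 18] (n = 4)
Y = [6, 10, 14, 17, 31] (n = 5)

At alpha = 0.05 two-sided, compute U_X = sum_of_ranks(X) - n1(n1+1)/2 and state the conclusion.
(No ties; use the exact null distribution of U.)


Step 1: Combine and sort all 9 observations; assign midranks.
sorted (value, group): (6,Y), (7,X), (9,X), (10,Y), (12,X), (14,Y), (17,Y), (18,X), (31,Y)
ranks: 6->1, 7->2, 9->3, 10->4, 12->5, 14->6, 17->7, 18->8, 31->9
Step 2: Rank sum for X: R1 = 2 + 3 + 5 + 8 = 18.
Step 3: U_X = R1 - n1(n1+1)/2 = 18 - 4*5/2 = 18 - 10 = 8.
       U_Y = n1*n2 - U_X = 20 - 8 = 12.
Step 4: No ties, so the exact null distribution of U (based on enumerating the C(9,4) = 126 equally likely rank assignments) gives the two-sided p-value.
Step 5: p-value = 0.730159; compare to alpha = 0.05. fail to reject H0.

U_X = 8, p = 0.730159, fail to reject H0 at alpha = 0.05.


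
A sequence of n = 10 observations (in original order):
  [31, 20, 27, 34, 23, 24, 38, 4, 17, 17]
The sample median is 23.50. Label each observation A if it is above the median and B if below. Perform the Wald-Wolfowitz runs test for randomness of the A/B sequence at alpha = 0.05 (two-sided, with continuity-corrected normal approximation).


Step 1: Compute median = 23.50; label A = above, B = below.
Labels in order: ABAABAABBB  (n_A = 5, n_B = 5)
Step 2: Count runs R = 6.
Step 3: Under H0 (random ordering), E[R] = 2*n_A*n_B/(n_A+n_B) + 1 = 2*5*5/10 + 1 = 6.0000.
        Var[R] = 2*n_A*n_B*(2*n_A*n_B - n_A - n_B) / ((n_A+n_B)^2 * (n_A+n_B-1)) = 2000/900 = 2.2222.
        SD[R] = 1.4907.
Step 4: R = E[R], so z = 0 with no continuity correction.
Step 5: Two-sided p-value via normal approximation = 2*(1 - Phi(|z|)) = 1.000000.
Step 6: alpha = 0.05. fail to reject H0.

R = 6, z = 0.0000, p = 1.000000, fail to reject H0.


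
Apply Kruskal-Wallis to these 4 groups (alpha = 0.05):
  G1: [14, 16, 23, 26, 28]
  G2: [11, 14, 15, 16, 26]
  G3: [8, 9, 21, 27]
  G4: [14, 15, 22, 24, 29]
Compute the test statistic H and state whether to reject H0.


Step 1: Combine all N = 19 observations and assign midranks.
sorted (value, group, rank): (8,G3,1), (9,G3,2), (11,G2,3), (14,G1,5), (14,G2,5), (14,G4,5), (15,G2,7.5), (15,G4,7.5), (16,G1,9.5), (16,G2,9.5), (21,G3,11), (22,G4,12), (23,G1,13), (24,G4,14), (26,G1,15.5), (26,G2,15.5), (27,G3,17), (28,G1,18), (29,G4,19)
Step 2: Sum ranks within each group.
R_1 = 61 (n_1 = 5)
R_2 = 40.5 (n_2 = 5)
R_3 = 31 (n_3 = 4)
R_4 = 57.5 (n_4 = 5)
Step 3: H = 12/(N(N+1)) * sum(R_i^2/n_i) - 3(N+1)
     = 12/(19*20) * (61^2/5 + 40.5^2/5 + 31^2/4 + 57.5^2/5) - 3*20
     = 0.031579 * 1973.75 - 60
     = 2.328947.
Step 4: Ties present; correction factor C = 1 - 42/(19^3 - 19) = 0.993860. Corrected H = 2.328947 / 0.993860 = 2.343336.
Step 5: Under H0, H ~ chi^2(3); p-value = 0.504270.
Step 6: alpha = 0.05. fail to reject H0.

H = 2.3433, df = 3, p = 0.504270, fail to reject H0.


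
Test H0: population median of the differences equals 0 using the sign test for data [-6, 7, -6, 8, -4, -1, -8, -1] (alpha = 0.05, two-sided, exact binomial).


Step 1: Discard zero differences. Original n = 8; n_eff = number of nonzero differences = 8.
Nonzero differences (with sign): -6, +7, -6, +8, -4, -1, -8, -1
Step 2: Count signs: positive = 2, negative = 6.
Step 3: Under H0: P(positive) = 0.5, so the number of positives S ~ Bin(8, 0.5).
Step 4: Two-sided exact p-value = sum of Bin(8,0.5) probabilities at or below the observed probability = 0.289062.
Step 5: alpha = 0.05. fail to reject H0.

n_eff = 8, pos = 2, neg = 6, p = 0.289062, fail to reject H0.


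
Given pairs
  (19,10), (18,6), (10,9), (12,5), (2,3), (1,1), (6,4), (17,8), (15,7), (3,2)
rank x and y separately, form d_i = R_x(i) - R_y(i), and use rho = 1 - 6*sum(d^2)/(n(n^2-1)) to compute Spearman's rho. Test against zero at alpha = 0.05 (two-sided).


Step 1: Rank x and y separately (midranks; no ties here).
rank(x): 19->10, 18->9, 10->5, 12->6, 2->2, 1->1, 6->4, 17->8, 15->7, 3->3
rank(y): 10->10, 6->6, 9->9, 5->5, 3->3, 1->1, 4->4, 8->8, 7->7, 2->2
Step 2: d_i = R_x(i) - R_y(i); compute d_i^2.
  (10-10)^2=0, (9-6)^2=9, (5-9)^2=16, (6-5)^2=1, (2-3)^2=1, (1-1)^2=0, (4-4)^2=0, (8-8)^2=0, (7-7)^2=0, (3-2)^2=1
sum(d^2) = 28.
Step 3: rho = 1 - 6*28 / (10*(10^2 - 1)) = 1 - 168/990 = 0.830303.
Step 4: Under H0, t = rho * sqrt((n-2)/(1-rho^2)) = 4.2139 ~ t(8).
Step 5: Two-sided p-value from the t-distribution with 8 df = 0.002940.
Step 6: alpha = 0.05. reject H0.

rho = 0.8303, p = 0.002940, reject H0 at alpha = 0.05.


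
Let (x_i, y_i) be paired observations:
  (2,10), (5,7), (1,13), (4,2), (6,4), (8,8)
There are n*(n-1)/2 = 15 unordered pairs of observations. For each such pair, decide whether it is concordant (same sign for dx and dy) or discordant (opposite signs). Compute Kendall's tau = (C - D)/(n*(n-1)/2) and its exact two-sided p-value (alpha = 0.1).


Step 1: Enumerate the 15 unordered pairs (i,j) with i<j and classify each by sign(x_j-x_i) * sign(y_j-y_i).
  (1,2):dx=+3,dy=-3->D; (1,3):dx=-1,dy=+3->D; (1,4):dx=+2,dy=-8->D; (1,5):dx=+4,dy=-6->D
  (1,6):dx=+6,dy=-2->D; (2,3):dx=-4,dy=+6->D; (2,4):dx=-1,dy=-5->C; (2,5):dx=+1,dy=-3->D
  (2,6):dx=+3,dy=+1->C; (3,4):dx=+3,dy=-11->D; (3,5):dx=+5,dy=-9->D; (3,6):dx=+7,dy=-5->D
  (4,5):dx=+2,dy=+2->C; (4,6):dx=+4,dy=+6->C; (5,6):dx=+2,dy=+4->C
Step 2: C = 5, D = 10, total pairs = 15.
Step 3: tau = (C - D)/(n(n-1)/2) = (5 - 10)/15 = -0.333333.
Step 4: Exact two-sided p-value (enumerate n! = 720 permutations of y under H0): p = 0.469444.
Step 5: alpha = 0.1. fail to reject H0.

tau_b = -0.3333 (C=5, D=10), p = 0.469444, fail to reject H0.


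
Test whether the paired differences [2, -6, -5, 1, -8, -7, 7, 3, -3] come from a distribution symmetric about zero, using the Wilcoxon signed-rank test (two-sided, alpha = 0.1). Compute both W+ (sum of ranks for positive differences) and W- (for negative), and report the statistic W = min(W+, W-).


Step 1: Drop any zero differences (none here) and take |d_i|.
|d| = [2, 6, 5, 1, 8, 7, 7, 3, 3]
Step 2: Midrank |d_i| (ties get averaged ranks).
ranks: |2|->2, |6|->6, |5|->5, |1|->1, |8|->9, |7|->7.5, |7|->7.5, |3|->3.5, |3|->3.5
Step 3: Attach original signs; sum ranks with positive sign and with negative sign.
W+ = 2 + 1 + 7.5 + 3.5 = 14
W- = 6 + 5 + 9 + 7.5 + 3.5 = 31
(Check: W+ + W- = 45 should equal n(n+1)/2 = 45.)
Step 4: Test statistic W = min(W+, W-) = 14.
Step 5: Ties in |d|, so use the tie-corrected normal approximation.
        E[W] = n(n+1)/4 = 9*10/4 = 22.5.
        Tie groups: |d|=3 (t=2), |d|=7 (t=2); sum(t^3 - t) = 12.
        Var[W] = n(n+1)(2n+1)/24 - sum(t^3-t)/48 = 1710/24 - 12/48 = 71.
        z = (W - E[W]) / sqrt(Var[W]) = (14 - 22.5) / 8.4261 = -1.0088.
        Two-sided p = 2*Phi(z) = 0.313088.
Step 6: alpha = 0.1. fail to reject H0.

W+ = 14, W- = 31, W = min = 14, p = 0.313088, fail to reject H0.


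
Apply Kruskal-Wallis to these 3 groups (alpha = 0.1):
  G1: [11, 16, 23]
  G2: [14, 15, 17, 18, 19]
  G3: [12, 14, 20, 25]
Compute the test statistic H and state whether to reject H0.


Step 1: Combine all N = 12 observations and assign midranks.
sorted (value, group, rank): (11,G1,1), (12,G3,2), (14,G2,3.5), (14,G3,3.5), (15,G2,5), (16,G1,6), (17,G2,7), (18,G2,8), (19,G2,9), (20,G3,10), (23,G1,11), (25,G3,12)
Step 2: Sum ranks within each group.
R_1 = 18 (n_1 = 3)
R_2 = 32.5 (n_2 = 5)
R_3 = 27.5 (n_3 = 4)
Step 3: H = 12/(N(N+1)) * sum(R_i^2/n_i) - 3(N+1)
     = 12/(12*13) * (18^2/3 + 32.5^2/5 + 27.5^2/4) - 3*13
     = 0.076923 * 508.312 - 39
     = 0.100962.
Step 4: Ties present; correction factor C = 1 - 6/(12^3 - 12) = 0.996503. Corrected H = 0.100962 / 0.996503 = 0.101316.
Step 5: Under H0, H ~ chi^2(2); p-value = 0.950604.
Step 6: alpha = 0.1. fail to reject H0.

H = 0.1013, df = 2, p = 0.950604, fail to reject H0.


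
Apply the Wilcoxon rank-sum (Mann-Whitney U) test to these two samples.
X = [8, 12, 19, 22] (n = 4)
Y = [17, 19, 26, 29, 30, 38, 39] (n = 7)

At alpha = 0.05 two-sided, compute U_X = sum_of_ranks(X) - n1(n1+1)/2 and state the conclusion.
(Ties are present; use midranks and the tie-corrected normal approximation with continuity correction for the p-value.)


Step 1: Combine and sort all 11 observations; assign midranks.
sorted (value, group): (8,X), (12,X), (17,Y), (19,X), (19,Y), (22,X), (26,Y), (29,Y), (30,Y), (38,Y), (39,Y)
ranks: 8->1, 12->2, 17->3, 19->4.5, 19->4.5, 22->6, 26->7, 29->8, 30->9, 38->10, 39->11
Step 2: Rank sum for X: R1 = 1 + 2 + 4.5 + 6 = 13.5.
Step 3: U_X = R1 - n1(n1+1)/2 = 13.5 - 4*5/2 = 13.5 - 10 = 3.5.
       U_Y = n1*n2 - U_X = 28 - 3.5 = 24.5.
Step 4: Ties are present, so use the tie-corrected normal approximation (with continuity correction) for the p-value.
Step 5: p-value = 0.058207; compare to alpha = 0.05. fail to reject H0.

U_X = 3.5, p = 0.058207, fail to reject H0 at alpha = 0.05.


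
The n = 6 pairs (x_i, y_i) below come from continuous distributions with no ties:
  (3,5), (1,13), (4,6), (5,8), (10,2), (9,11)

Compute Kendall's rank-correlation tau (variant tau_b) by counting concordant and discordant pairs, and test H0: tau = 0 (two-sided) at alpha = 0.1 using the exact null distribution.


Step 1: Enumerate the 15 unordered pairs (i,j) with i<j and classify each by sign(x_j-x_i) * sign(y_j-y_i).
  (1,2):dx=-2,dy=+8->D; (1,3):dx=+1,dy=+1->C; (1,4):dx=+2,dy=+3->C; (1,5):dx=+7,dy=-3->D
  (1,6):dx=+6,dy=+6->C; (2,3):dx=+3,dy=-7->D; (2,4):dx=+4,dy=-5->D; (2,5):dx=+9,dy=-11->D
  (2,6):dx=+8,dy=-2->D; (3,4):dx=+1,dy=+2->C; (3,5):dx=+6,dy=-4->D; (3,6):dx=+5,dy=+5->C
  (4,5):dx=+5,dy=-6->D; (4,6):dx=+4,dy=+3->C; (5,6):dx=-1,dy=+9->D
Step 2: C = 6, D = 9, total pairs = 15.
Step 3: tau = (C - D)/(n(n-1)/2) = (6 - 9)/15 = -0.200000.
Step 4: Exact two-sided p-value (enumerate n! = 720 permutations of y under H0): p = 0.719444.
Step 5: alpha = 0.1. fail to reject H0.

tau_b = -0.2000 (C=6, D=9), p = 0.719444, fail to reject H0.


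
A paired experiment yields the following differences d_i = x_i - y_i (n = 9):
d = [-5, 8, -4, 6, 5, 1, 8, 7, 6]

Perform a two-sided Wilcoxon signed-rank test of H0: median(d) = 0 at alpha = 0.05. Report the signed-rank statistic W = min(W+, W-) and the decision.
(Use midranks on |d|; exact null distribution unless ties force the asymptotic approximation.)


Step 1: Drop any zero differences (none here) and take |d_i|.
|d| = [5, 8, 4, 6, 5, 1, 8, 7, 6]
Step 2: Midrank |d_i| (ties get averaged ranks).
ranks: |5|->3.5, |8|->8.5, |4|->2, |6|->5.5, |5|->3.5, |1|->1, |8|->8.5, |7|->7, |6|->5.5
Step 3: Attach original signs; sum ranks with positive sign and with negative sign.
W+ = 8.5 + 5.5 + 3.5 + 1 + 8.5 + 7 + 5.5 = 39.5
W- = 3.5 + 2 = 5.5
(Check: W+ + W- = 45 should equal n(n+1)/2 = 45.)
Step 4: Test statistic W = min(W+, W-) = 5.5.
Step 5: Ties in |d|, so use the tie-corrected normal approximation.
        E[W] = n(n+1)/4 = 9*10/4 = 22.5.
        Tie groups: |d|=5 (t=2), |d|=6 (t=2), |d|=8 (t=2); sum(t^3 - t) = 18.
        Var[W] = n(n+1)(2n+1)/24 - sum(t^3-t)/48 = 1710/24 - 18/48 = 70.875.
        z = (W - E[W]) / sqrt(Var[W]) = (5.5 - 22.5) / 8.4187 = -2.0193.
        Two-sided p = 2*Phi(z) = 0.043455.
Step 6: alpha = 0.05. reject H0.

W+ = 39.5, W- = 5.5, W = min = 5.5, p = 0.043455, reject H0.


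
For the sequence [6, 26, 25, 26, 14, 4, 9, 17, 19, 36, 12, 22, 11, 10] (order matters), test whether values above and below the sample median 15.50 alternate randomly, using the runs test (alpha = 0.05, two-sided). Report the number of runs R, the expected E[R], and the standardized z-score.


Step 1: Compute median = 15.50; label A = above, B = below.
Labels in order: BAAABBBAAABABB  (n_A = 7, n_B = 7)
Step 2: Count runs R = 7.
Step 3: Under H0 (random ordering), E[R] = 2*n_A*n_B/(n_A+n_B) + 1 = 2*7*7/14 + 1 = 8.0000.
        Var[R] = 2*n_A*n_B*(2*n_A*n_B - n_A - n_B) / ((n_A+n_B)^2 * (n_A+n_B-1)) = 8232/2548 = 3.2308.
        SD[R] = 1.7974.
Step 4: Continuity-corrected z = (R + 0.5 - E[R]) / SD[R] = (7 + 0.5 - 8.0000) / 1.7974 = -0.2782.
Step 5: Two-sided p-value via normal approximation = 2*(1 - Phi(|z|)) = 0.780879.
Step 6: alpha = 0.05. fail to reject H0.

R = 7, z = -0.2782, p = 0.780879, fail to reject H0.
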